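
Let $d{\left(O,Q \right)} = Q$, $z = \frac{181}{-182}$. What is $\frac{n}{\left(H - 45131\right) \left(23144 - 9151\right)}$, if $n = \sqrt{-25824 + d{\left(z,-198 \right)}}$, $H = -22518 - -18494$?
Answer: $- \frac{i \sqrt{26022}}{687825915} \approx - 2.3453 \cdot 10^{-7} i$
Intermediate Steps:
$z = - \frac{181}{182}$ ($z = 181 \left(- \frac{1}{182}\right) = - \frac{181}{182} \approx -0.99451$)
$H = -4024$ ($H = -22518 + 18494 = -4024$)
$n = i \sqrt{26022}$ ($n = \sqrt{-25824 - 198} = \sqrt{-26022} = i \sqrt{26022} \approx 161.31 i$)
$\frac{n}{\left(H - 45131\right) \left(23144 - 9151\right)} = \frac{i \sqrt{26022}}{\left(-4024 - 45131\right) \left(23144 - 9151\right)} = \frac{i \sqrt{26022}}{\left(-49155\right) \left(23144 - 9151\right)} = \frac{i \sqrt{26022}}{\left(-49155\right) 13993} = \frac{i \sqrt{26022}}{-687825915} = i \sqrt{26022} \left(- \frac{1}{687825915}\right) = - \frac{i \sqrt{26022}}{687825915}$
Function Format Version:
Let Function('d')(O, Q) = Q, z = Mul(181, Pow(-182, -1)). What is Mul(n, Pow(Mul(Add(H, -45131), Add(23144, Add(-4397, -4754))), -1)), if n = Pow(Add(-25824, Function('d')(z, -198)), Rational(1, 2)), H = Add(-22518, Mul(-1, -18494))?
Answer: Mul(Rational(-1, 687825915), I, Pow(26022, Rational(1, 2))) ≈ Mul(-2.3453e-7, I)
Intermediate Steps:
z = Rational(-181, 182) (z = Mul(181, Rational(-1, 182)) = Rational(-181, 182) ≈ -0.99451)
H = -4024 (H = Add(-22518, 18494) = -4024)
n = Mul(I, Pow(26022, Rational(1, 2))) (n = Pow(Add(-25824, -198), Rational(1, 2)) = Pow(-26022, Rational(1, 2)) = Mul(I, Pow(26022, Rational(1, 2))) ≈ Mul(161.31, I))
Mul(n, Pow(Mul(Add(H, -45131), Add(23144, Add(-4397, -4754))), -1)) = Mul(Mul(I, Pow(26022, Rational(1, 2))), Pow(Mul(Add(-4024, -45131), Add(23144, Add(-4397, -4754))), -1)) = Mul(Mul(I, Pow(26022, Rational(1, 2))), Pow(Mul(-49155, Add(23144, -9151)), -1)) = Mul(Mul(I, Pow(26022, Rational(1, 2))), Pow(Mul(-49155, 13993), -1)) = Mul(Mul(I, Pow(26022, Rational(1, 2))), Pow(-687825915, -1)) = Mul(Mul(I, Pow(26022, Rational(1, 2))), Rational(-1, 687825915)) = Mul(Rational(-1, 687825915), I, Pow(26022, Rational(1, 2)))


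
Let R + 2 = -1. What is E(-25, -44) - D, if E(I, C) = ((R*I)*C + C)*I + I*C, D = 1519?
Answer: 83181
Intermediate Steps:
R = -3 (R = -2 - 1 = -3)
E(I, C) = C*I + I*(C - 3*C*I) (E(I, C) = ((-3*I)*C + C)*I + I*C = (-3*C*I + C)*I + C*I = (C - 3*C*I)*I + C*I = I*(C - 3*C*I) + C*I = C*I + I*(C - 3*C*I))
E(-25, -44) - D = -44*(-25)*(2 - 3*(-25)) - 1*1519 = -44*(-25)*(2 + 75) - 1519 = -44*(-25)*77 - 1519 = 84700 - 1519 = 83181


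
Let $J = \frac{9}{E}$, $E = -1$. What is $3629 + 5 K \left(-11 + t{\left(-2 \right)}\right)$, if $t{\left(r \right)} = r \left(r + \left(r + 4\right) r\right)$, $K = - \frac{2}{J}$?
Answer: $\frac{32671}{9} \approx 3630.1$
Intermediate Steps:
$J = -9$ ($J = \frac{9}{-1} = 9 \left(-1\right) = -9$)
$K = \frac{2}{9}$ ($K = - \frac{2}{-9} = \left(-2\right) \left(- \frac{1}{9}\right) = \frac{2}{9} \approx 0.22222$)
$t{\left(r \right)} = r \left(r + r \left(4 + r\right)\right)$ ($t{\left(r \right)} = r \left(r + \left(4 + r\right) r\right) = r \left(r + r \left(4 + r\right)\right)$)
$3629 + 5 K \left(-11 + t{\left(-2 \right)}\right) = 3629 + 5 \frac{2 \left(-11 + \left(-2\right)^{2} \left(5 - 2\right)\right)}{9} = 3629 + 5 \frac{2 \left(-11 + 4 \cdot 3\right)}{9} = 3629 + 5 \frac{2 \left(-11 + 12\right)}{9} = 3629 + 5 \cdot \frac{2}{9} \cdot 1 = 3629 + 5 \cdot \frac{2}{9} = 3629 + \frac{10}{9} = \frac{32671}{9}$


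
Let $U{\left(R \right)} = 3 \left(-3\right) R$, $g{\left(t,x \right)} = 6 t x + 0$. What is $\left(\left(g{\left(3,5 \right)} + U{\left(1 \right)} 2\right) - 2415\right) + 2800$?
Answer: $457$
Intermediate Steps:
$g{\left(t,x \right)} = 6 t x$ ($g{\left(t,x \right)} = 6 t x + 0 = 6 t x$)
$U{\left(R \right)} = - 9 R$
$\left(\left(g{\left(3,5 \right)} + U{\left(1 \right)} 2\right) - 2415\right) + 2800 = \left(\left(6 \cdot 3 \cdot 5 + \left(-9\right) 1 \cdot 2\right) - 2415\right) + 2800 = \left(\left(90 - 18\right) - 2415\right) + 2800 = \left(72 - 2415\right) + 2800 = -2343 + 2800 = 457$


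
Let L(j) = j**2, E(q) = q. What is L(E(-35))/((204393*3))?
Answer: 175/87597 ≈ 0.0019978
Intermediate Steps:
L(E(-35))/((204393*3)) = (-35)**2/((204393*3)) = 1225/613179 = 1225*(1/613179) = 175/87597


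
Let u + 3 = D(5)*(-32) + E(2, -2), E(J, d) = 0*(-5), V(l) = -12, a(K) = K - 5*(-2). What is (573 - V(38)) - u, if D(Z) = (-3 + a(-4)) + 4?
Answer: 812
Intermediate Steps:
a(K) = 10 + K (a(K) = K + 10 = 10 + K)
E(J, d) = 0
D(Z) = 7 (D(Z) = (-3 + (10 - 4)) + 4 = (-3 + 6) + 4 = 3 + 4 = 7)
u = -227 (u = -3 + (7*(-32) + 0) = -3 + (-224 + 0) = -3 - 224 = -227)
(573 - V(38)) - u = (573 - 1*(-12)) - 1*(-227) = (573 + 12) + 227 = 585 + 227 = 812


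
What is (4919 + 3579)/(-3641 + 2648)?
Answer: -8498/993 ≈ -8.5579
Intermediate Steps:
(4919 + 3579)/(-3641 + 2648) = 8498/(-993) = 8498*(-1/993) = -8498/993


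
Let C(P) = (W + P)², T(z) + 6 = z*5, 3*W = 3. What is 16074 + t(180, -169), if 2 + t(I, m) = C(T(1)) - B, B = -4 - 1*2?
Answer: 16078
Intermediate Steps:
W = 1 (W = (⅓)*3 = 1)
B = -6 (B = -4 - 2 = -6)
T(z) = -6 + 5*z (T(z) = -6 + z*5 = -6 + 5*z)
C(P) = (1 + P)²
t(I, m) = 4 (t(I, m) = -2 + ((1 + (-6 + 5*1))² - 1*(-6)) = -2 + ((1 + (-6 + 5))² + 6) = -2 + ((1 - 1)² + 6) = -2 + (0² + 6) = -2 + (0 + 6) = -2 + 6 = 4)
16074 + t(180, -169) = 16074 + 4 = 16078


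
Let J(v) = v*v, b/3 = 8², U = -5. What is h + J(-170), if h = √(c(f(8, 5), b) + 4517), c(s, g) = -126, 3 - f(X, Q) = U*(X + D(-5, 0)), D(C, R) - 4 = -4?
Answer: 28900 + √4391 ≈ 28966.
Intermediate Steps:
D(C, R) = 0 (D(C, R) = 4 - 4 = 0)
b = 192 (b = 3*8² = 3*64 = 192)
f(X, Q) = 3 + 5*X (f(X, Q) = 3 - (-5)*(X + 0) = 3 - (-5)*X = 3 + 5*X)
h = √4391 (h = √(-126 + 4517) = √4391 ≈ 66.265)
J(v) = v²
h + J(-170) = √4391 + (-170)² = √4391 + 28900 = 28900 + √4391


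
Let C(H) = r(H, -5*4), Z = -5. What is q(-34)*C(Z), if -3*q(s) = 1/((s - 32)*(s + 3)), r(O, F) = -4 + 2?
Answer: 1/3069 ≈ 0.00032584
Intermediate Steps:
r(O, F) = -2
C(H) = -2
q(s) = -1/(3*(-32 + s)*(3 + s)) (q(s) = -1/((s - 32)*(s + 3))/3 = -1/((-32 + s)*(3 + s))/3 = -1/(3*(-32 + s)*(3 + s)))
q(-34)*C(Z) = (1/(3*(96 - 1*(-34)² + 29*(-34))))*(-2) = (1/(3*(96 - 1*1156 - 986)))*(-2) = (1/(3*(96 - 1156 - 986)))*(-2) = ((⅓)/(-2046))*(-2) = ((⅓)*(-1/2046))*(-2) = -1/6138*(-2) = 1/3069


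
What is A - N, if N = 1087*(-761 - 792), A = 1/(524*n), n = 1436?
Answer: 1270242755505/752464 ≈ 1.6881e+6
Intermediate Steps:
A = 1/752464 (A = 1/(524*1436) = 1/752464 ≈ 1.3290e-6)
N = -1688111 (N = 1087*(-1553) = -1688111)
A - N = 1/752464 - 1*(-1688111) = 1/752464 + 1688111 = 1270242755505/752464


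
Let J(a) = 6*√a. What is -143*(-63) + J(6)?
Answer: 9009 + 6*√6 ≈ 9023.7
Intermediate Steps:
-143*(-63) + J(6) = -143*(-63) + 6*√6 = 9009 + 6*√6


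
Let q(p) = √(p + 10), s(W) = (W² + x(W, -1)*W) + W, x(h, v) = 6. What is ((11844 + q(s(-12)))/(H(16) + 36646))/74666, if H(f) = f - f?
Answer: 2961/684052559 + √70/2736210236 ≈ 4.3317e-6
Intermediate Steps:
H(f) = 0
s(W) = W² + 7*W (s(W) = (W² + 6*W) + W = W² + 7*W)
q(p) = √(10 + p)
((11844 + q(s(-12)))/(H(16) + 36646))/74666 = ((11844 + √(10 - 12*(7 - 12)))/(0 + 36646))/74666 = ((11844 + √(10 - 12*(-5)))/36646)*(1/74666) = ((11844 + √(10 + 60))*(1/36646))*(1/74666) = ((11844 + √70)*(1/36646))*(1/74666) = (5922/18323 + √70/36646)*(1/74666) = 2961/684052559 + √70/2736210236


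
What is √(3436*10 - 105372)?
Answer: 2*I*√17753 ≈ 266.48*I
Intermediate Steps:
√(3436*10 - 105372) = √(34360 - 105372) = √(-71012) = 2*I*√17753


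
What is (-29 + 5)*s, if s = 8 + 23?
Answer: -744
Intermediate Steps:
s = 31
(-29 + 5)*s = (-29 + 5)*31 = -24*31 = -744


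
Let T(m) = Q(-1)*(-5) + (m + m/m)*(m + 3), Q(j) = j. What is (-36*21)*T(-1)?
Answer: -3780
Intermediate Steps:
T(m) = 5 + (1 + m)*(3 + m) (T(m) = -1*(-5) + (m + m/m)*(m + 3) = 5 + (m + 1)*(3 + m) = 5 + (1 + m)*(3 + m))
(-36*21)*T(-1) = (-36*21)*(8 + (-1)**2 + 4*(-1)) = -756*(8 + 1 - 4) = -756*5 = -3780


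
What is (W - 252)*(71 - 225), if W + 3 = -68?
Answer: 49742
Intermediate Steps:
W = -71 (W = -3 - 68 = -71)
(W - 252)*(71 - 225) = (-71 - 252)*(71 - 225) = -323*(-154) = 49742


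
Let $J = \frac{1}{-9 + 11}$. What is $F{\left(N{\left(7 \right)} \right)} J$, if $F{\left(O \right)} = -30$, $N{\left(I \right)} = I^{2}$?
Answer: $-15$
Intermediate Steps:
$J = \frac{1}{2} \approx 0.5$
$F{\left(N{\left(7 \right)} \right)} J = \left(-30\right) \frac{1}{2} = -15$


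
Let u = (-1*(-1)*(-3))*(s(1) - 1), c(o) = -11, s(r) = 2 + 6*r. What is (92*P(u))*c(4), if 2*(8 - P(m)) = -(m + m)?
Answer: 13156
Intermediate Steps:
u = -21 (u = (-1*(-1)*(-3))*((2 + 6*1) - 1) = (1*(-3))*((2 + 6) - 1) = -3*(8 - 1) = -3*7 = -21)
P(m) = 8 + m (P(m) = 8 - (-1)*(m + m)/2 = 8 - (-1)*2*m/2 = 8 - (-1)*m = 8 + m)
(92*P(u))*c(4) = (92*(8 - 21))*(-11) = (92*(-13))*(-11) = -1196*(-11) = 13156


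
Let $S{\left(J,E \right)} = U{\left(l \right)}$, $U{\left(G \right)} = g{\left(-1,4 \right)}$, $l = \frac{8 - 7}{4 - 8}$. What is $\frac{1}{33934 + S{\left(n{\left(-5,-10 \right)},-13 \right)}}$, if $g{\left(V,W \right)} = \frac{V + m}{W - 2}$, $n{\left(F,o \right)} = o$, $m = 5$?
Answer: $\frac{1}{33936} \approx 2.9467 \cdot 10^{-5}$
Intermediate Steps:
$g{\left(V,W \right)} = \frac{5 + V}{-2 + W}$ ($g{\left(V,W \right)} = \frac{V + 5}{W - 2} = \frac{5 + V}{-2 + W}$)
$l = - \frac{1}{4}$ ($l = 1 \frac{1}{-4} = 1 \left(- \frac{1}{4}\right) = - \frac{1}{4} \approx -0.25$)
$U{\left(G \right)} = 2$ ($U{\left(G \right)} = \frac{5 - 1}{-2 + 4} = \frac{1}{2} \cdot 4 = 2$)
$S{\left(J,E \right)} = 2$
$\frac{1}{33934 + S{\left(n{\left(-5,-10 \right)},-13 \right)}} = \frac{1}{33934 + 2} = \frac{1}{33936}$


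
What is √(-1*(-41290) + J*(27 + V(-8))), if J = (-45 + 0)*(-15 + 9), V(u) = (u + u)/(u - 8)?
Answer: 5*√1954 ≈ 221.02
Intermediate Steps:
V(u) = 2*u/(-8 + u) (V(u) = (2*u)/(-8 + u) = 2*u/(-8 + u))
J = 270 (J = -45*(-6) = 270)
√(-1*(-41290) + J*(27 + V(-8))) = √(-1*(-41290) + 270*(27 + 2*(-8)/(-8 - 8))) = √(41290 + 270*(27 + 2*(-8)/(-16))) = √(41290 + 270*(27 + 2*(-8)*(-1/16))) = √(41290 + 270*(27 + 1)) = √(41290 + 270*28) = √(41290 + 7560) = √48850 = 5*√1954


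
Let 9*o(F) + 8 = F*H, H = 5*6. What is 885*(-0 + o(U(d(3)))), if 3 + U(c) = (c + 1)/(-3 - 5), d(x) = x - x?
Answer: -120065/12 ≈ -10005.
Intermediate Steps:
d(x) = 0
U(c) = -25/8 - c/8 (U(c) = -3 + (c + 1)/(-3 - 5) = -3 + (1 + c)/(-8) = -3 + (1 + c)*(-1/8) = -3 + (-1/8 - c/8) = -25/8 - c/8)
H = 30
o(F) = -8/9 + 10*F/3 (o(F) = -8/9 + (F*30)/9 = -8/9 + (30*F)/9 = -8/9 + 10*F/3)
885*(-0 + o(U(d(3)))) = 885*(-0 + (-8/9 + 10*(-25/8 - 1/8*0)/3)) = 885*(-5*0 + (-8/9 + 10*(-25/8 + 0)/3)) = 885*(0 + (-8/9 + (10/3)*(-25/8))) = 885*(0 + (-8/9 - 125/12)) = 885*(0 - 407/36) = 885*(-407/36) = -120065/12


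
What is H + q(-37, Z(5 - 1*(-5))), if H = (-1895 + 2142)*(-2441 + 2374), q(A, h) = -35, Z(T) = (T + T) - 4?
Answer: -16584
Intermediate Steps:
Z(T) = -4 + 2*T (Z(T) = 2*T - 4 = -4 + 2*T)
H = -16549 (H = 247*(-67) = -16549)
H + q(-37, Z(5 - 1*(-5))) = -16549 - 35 = -16584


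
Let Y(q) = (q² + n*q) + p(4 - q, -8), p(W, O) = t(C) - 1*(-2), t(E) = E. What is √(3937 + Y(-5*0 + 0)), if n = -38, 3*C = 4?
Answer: √35463/3 ≈ 62.772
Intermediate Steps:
C = 4/3 (C = (⅓)*4 = 4/3 ≈ 1.3333)
p(W, O) = 10/3 (p(W, O) = 4/3 - 1*(-2) = 4/3 + 2 = 10/3)
Y(q) = 10/3 + q² - 38*q (Y(q) = (q² - 38*q) + 10/3 = 10/3 + q² - 38*q)
√(3937 + Y(-5*0 + 0)) = √(3937 + (10/3 + (-5*0 + 0)² - 38*(-5*0 + 0))) = √(3937 + (10/3 + (0 + 0)² - 38*(0 + 0))) = √(3937 + (10/3 + 0² - 38*0)) = √(3937 + (10/3 + 0 + 0)) = √(3937 + 10/3) = √(11821/3) = √35463/3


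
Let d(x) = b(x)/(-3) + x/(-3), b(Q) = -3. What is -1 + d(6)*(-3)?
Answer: 2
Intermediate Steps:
d(x) = 1 - x/3 (d(x) = -3/(-3) + x/(-3) = -3*(-⅓) + x*(-⅓) = 1 - x/3)
-1 + d(6)*(-3) = -1 + (1 - ⅓*6)*(-3) = -1 + (1 - 2)*(-3) = -1 - 1*(-3) = -1 + 3 = 2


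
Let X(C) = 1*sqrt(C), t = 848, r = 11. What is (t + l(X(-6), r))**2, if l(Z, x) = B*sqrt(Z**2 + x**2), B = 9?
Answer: 728419 + 15264*sqrt(115) ≈ 8.9211e+5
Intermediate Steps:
X(C) = sqrt(C)
l(Z, x) = 9*sqrt(Z**2 + x**2)
(t + l(X(-6), r))**2 = (848 + 9*sqrt((sqrt(-6))**2 + 11**2))**2 = (848 + 9*sqrt((I*sqrt(6))**2 + 121))**2 = (848 + 9*sqrt(-6 + 121))**2 = (848 + 9*sqrt(115))**2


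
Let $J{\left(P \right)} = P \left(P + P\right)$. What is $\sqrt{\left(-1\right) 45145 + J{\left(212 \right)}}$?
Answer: $\sqrt{44743} \approx 211.53$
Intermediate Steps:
$J{\left(P \right)} = 2 P^{2}$ ($J{\left(P \right)} = P 2 P = 2 P^{2}$)
$\sqrt{\left(-1\right) 45145 + J{\left(212 \right)}} = \sqrt{\left(-1\right) 45145 + 2 \cdot 212^{2}} = \sqrt{-45145 + 2 \cdot 44944} = \sqrt{-45145 + 89888} = \sqrt{44743}$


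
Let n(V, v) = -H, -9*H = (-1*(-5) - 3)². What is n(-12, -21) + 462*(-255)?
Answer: -1060286/9 ≈ -1.1781e+5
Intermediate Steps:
H = -4/9 (H = -(-1*(-5) - 3)²/9 = -(5 - 3)²/9 = -⅑*2² = -⅑*4 = -4/9 ≈ -0.44444)
n(V, v) = 4/9 (n(V, v) = -1*(-4/9) = 4/9)
n(-12, -21) + 462*(-255) = 4/9 + 462*(-255) = 4/9 - 117810 = -1060286/9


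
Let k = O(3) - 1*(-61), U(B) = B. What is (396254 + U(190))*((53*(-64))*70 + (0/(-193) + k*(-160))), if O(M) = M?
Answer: -98191249920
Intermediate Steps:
k = 64 (k = 3 - 1*(-61) = 3 + 61 = 64)
(396254 + U(190))*((53*(-64))*70 + (0/(-193) + k*(-160))) = (396254 + 190)*((53*(-64))*70 + (0/(-193) + 64*(-160))) = 396444*(-3392*70 + (0*(-1/193) - 10240)) = 396444*(-237440 + (0 - 10240)) = 396444*(-237440 - 10240) = 396444*(-247680) = -98191249920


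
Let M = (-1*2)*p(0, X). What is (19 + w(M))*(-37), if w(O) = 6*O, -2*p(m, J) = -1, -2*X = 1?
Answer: -481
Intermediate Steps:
X = -½ (X = -½*1 = -½ ≈ -0.50000)
p(m, J) = ½ (p(m, J) = -½*(-1) = ½)
M = -1 (M = -1*2*(½) = -2*½ = -1)
(19 + w(M))*(-37) = (19 + 6*(-1))*(-37) = (19 - 6)*(-37) = 13*(-37) = -481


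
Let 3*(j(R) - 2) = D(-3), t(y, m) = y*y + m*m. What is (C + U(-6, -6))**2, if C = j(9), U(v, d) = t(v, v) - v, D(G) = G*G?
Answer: 6889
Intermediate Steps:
t(y, m) = m**2 + y**2 (t(y, m) = y**2 + m**2 = m**2 + y**2)
D(G) = G**2
j(R) = 5 (j(R) = 2 + (1/3)*(-3)**2 = 2 + (1/3)*9 = 2 + 3 = 5)
U(v, d) = -v + 2*v**2 (U(v, d) = (v**2 + v**2) - v = 2*v**2 - v = -v + 2*v**2)
C = 5
(C + U(-6, -6))**2 = (5 - 6*(-1 + 2*(-6)))**2 = (5 - 6*(-1 - 12))**2 = (5 - 6*(-13))**2 = (5 + 78)**2 = 83**2 = 6889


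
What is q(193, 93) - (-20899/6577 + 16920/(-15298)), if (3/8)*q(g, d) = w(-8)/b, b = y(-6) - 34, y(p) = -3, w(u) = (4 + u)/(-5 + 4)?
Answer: 22310424545/5584129503 ≈ 3.9953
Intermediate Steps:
w(u) = -4 - u (w(u) = (4 + u)/(-1) = (4 + u)*(-1) = -4 - u)
b = -37 (b = -3 - 34 = -37)
q(g, d) = -32/111 (q(g, d) = 8*((-4 - 1*(-8))/(-37))/3 = 8*((-4 + 8)*(-1/37))/3 = 8*(4*(-1/37))/3 = (8/3)*(-4/37) = -32/111)
q(193, 93) - (-20899/6577 + 16920/(-15298)) = -32/111 - (-20899/6577 + 16920/(-15298)) = -32/111 - (-20899*1/6577 + 16920*(-1/15298)) = -32/111 - (-20899/6577 - 8460/7649) = -32/111 - 1*(-215497871/50307473) = -32/111 + 215497871/50307473 = 22310424545/5584129503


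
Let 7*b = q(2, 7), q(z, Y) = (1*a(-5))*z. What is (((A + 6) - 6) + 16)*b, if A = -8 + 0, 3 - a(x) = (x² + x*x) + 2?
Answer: -112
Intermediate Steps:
a(x) = 1 - 2*x² (a(x) = 3 - ((x² + x*x) + 2) = 3 - ((x² + x²) + 2) = 3 - (2*x² + 2) = 3 - (2 + 2*x²) = 3 + (-2 - 2*x²) = 1 - 2*x²)
q(z, Y) = -49*z (q(z, Y) = (1*(1 - 2*(-5)²))*z = (1*(1 - 2*25))*z = (1*(1 - 50))*z = (1*(-49))*z = -49*z)
A = -8
b = -14 (b = (-49*2)/7 = (⅐)*(-98) = -14)
(((A + 6) - 6) + 16)*b = (((-8 + 6) - 6) + 16)*(-14) = ((-2 - 6) + 16)*(-14) = (-8 + 16)*(-14) = 8*(-14) = -112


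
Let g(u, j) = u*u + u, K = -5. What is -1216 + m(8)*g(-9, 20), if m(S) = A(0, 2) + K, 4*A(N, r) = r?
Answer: -1540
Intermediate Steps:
A(N, r) = r/4
g(u, j) = u + u² (g(u, j) = u² + u = u + u²)
m(S) = -9/2 (m(S) = (¼)*2 - 5 = ½ - 5 = -9/2)
-1216 + m(8)*g(-9, 20) = -1216 - (-81)*(1 - 9)/2 = -1216 - (-81)*(-8)/2 = -1216 - 9/2*72 = -1216 - 324 = -1540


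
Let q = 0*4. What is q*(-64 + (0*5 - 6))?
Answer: 0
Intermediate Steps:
q = 0
q*(-64 + (0*5 - 6)) = 0*(-64 + (0*5 - 6)) = 0*(-64 + (0 - 6)) = 0*(-64 - 6) = 0*(-70) = 0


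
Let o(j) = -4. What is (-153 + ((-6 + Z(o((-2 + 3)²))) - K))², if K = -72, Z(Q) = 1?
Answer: 7396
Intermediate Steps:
(-153 + ((-6 + Z(o((-2 + 3)²))) - K))² = (-153 + ((-6 + 1) - 1*(-72)))² = (-153 + (-5 + 72))² = (-153 + 67)² = (-86)² = 7396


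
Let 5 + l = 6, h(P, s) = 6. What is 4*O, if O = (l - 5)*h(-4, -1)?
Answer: -96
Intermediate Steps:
l = 1 (l = -5 + 6 = 1)
O = -24 (O = (1 - 5)*6 = -4*6 = -24)
4*O = 4*(-24) = -96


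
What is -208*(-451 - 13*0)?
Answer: 93808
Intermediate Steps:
-208*(-451 - 13*0) = -208*(-451 + 0) = -208*(-451) = 93808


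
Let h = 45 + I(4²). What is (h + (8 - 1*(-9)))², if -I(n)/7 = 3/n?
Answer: 942841/256 ≈ 3683.0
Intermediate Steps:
I(n) = -21/n
h = 699/16 (h = 45 - 21/(4²) = 45 - 21/16 = 699/16 ≈ 43.688)
(h + (8 - 1*(-9)))² = (699/16 + (8 - 1*(-9)))² = (699/16 + (8 + 9))² = (699/16 + 17)² = (971/16)² = 942841/256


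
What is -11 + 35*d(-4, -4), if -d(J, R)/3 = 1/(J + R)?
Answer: 17/8 ≈ 2.1250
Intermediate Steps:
d(J, R) = -3/(J + R)
-11 + 35*d(-4, -4) = -11 + 35*(-3/(-4 - 4)) = -11 + 35*(-3/(-8)) = -11 + 35*(-3*(-⅛)) = -11 + 35*(3/8) = -11 + 105/8 = 17/8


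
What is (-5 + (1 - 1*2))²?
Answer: 36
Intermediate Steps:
(-5 + (1 - 1*2))² = (-5 + (1 - 2))² = (-5 - 1)² = (-6)² = 36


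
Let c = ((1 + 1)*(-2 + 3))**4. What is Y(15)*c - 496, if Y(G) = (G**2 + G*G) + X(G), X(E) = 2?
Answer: 6736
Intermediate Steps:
c = 16 (c = (2*1)**4 = 2**4 = 16)
Y(G) = 2 + 2*G**2 (Y(G) = (G**2 + G*G) + 2 = (G**2 + G**2) + 2 = 2*G**2 + 2 = 2 + 2*G**2)
Y(15)*c - 496 = (2 + 2*15**2)*16 - 496 = (2 + 2*225)*16 - 496 = (2 + 450)*16 - 496 = 452*16 - 496 = 7232 - 496 = 6736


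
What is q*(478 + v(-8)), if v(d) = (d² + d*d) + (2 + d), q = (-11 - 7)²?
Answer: 194400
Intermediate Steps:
q = 324 (q = (-18)² = 324)
v(d) = 2 + d + 2*d² (v(d) = (d² + d²) + (2 + d) = 2*d² + (2 + d) = 2 + d + 2*d²)
q*(478 + v(-8)) = 324*(478 + (2 - 8 + 2*(-8)²)) = 324*(478 + (2 - 8 + 2*64)) = 324*(478 + (2 - 8 + 128)) = 324*(478 + 122) = 324*600 = 194400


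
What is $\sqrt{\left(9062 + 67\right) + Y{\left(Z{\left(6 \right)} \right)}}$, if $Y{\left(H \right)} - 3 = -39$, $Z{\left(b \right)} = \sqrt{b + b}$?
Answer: $\sqrt{9093} \approx 95.357$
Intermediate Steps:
$Z{\left(b \right)} = \sqrt{2} \sqrt{b}$ ($Z{\left(b \right)} = \sqrt{2 b} = \sqrt{2} \sqrt{b}$)
$Y{\left(H \right)} = -36$ ($Y{\left(H \right)} = 3 - 39 = -36$)
$\sqrt{\left(9062 + 67\right) + Y{\left(Z{\left(6 \right)} \right)}} = \sqrt{\left(9062 + 67\right) - 36} = \sqrt{9129 - 36} = \sqrt{9093}$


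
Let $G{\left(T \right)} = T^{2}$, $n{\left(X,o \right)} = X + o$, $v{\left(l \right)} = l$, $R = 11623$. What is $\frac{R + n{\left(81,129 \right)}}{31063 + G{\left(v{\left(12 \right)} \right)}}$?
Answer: $\frac{11833}{31207} \approx 0.37918$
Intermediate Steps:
$\frac{R + n{\left(81,129 \right)}}{31063 + G{\left(v{\left(12 \right)} \right)}} = \frac{11623 + \left(81 + 129\right)}{31063 + 12^{2}} = \frac{11623 + 210}{31063 + 144} = \frac{11833}{31207}$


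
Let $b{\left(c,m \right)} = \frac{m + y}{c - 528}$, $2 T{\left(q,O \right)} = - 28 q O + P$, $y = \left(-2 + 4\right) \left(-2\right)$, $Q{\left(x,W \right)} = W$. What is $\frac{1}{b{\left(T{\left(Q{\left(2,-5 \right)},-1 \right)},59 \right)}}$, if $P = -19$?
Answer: $- \frac{243}{22} \approx -11.045$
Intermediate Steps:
$y = -4$ ($y = 2 \left(-2\right) = -4$)
$T{\left(q,O \right)} = - \frac{19}{2} - 14 O q$ ($T{\left(q,O \right)} = \frac{- 28 q O - 19}{2} = \frac{- 28 O q - 19}{2} = \frac{-19 - 28 O q}{2} = - \frac{19}{2} - 14 O q$)
$b{\left(c,m \right)} = \frac{-4 + m}{-528 + c}$ ($b{\left(c,m \right)} = \frac{m - 4}{c - 528} = \frac{-4 + m}{-528 + c}$)
$\frac{1}{b{\left(T{\left(Q{\left(2,-5 \right)},-1 \right)},59 \right)}} = \frac{1}{\frac{1}{-528 - \left(\frac{19}{2} - -70\right)} \left(-4 + 59\right)} = \frac{1}{\frac{1}{-528 - \frac{159}{2}} \cdot 55} = \frac{1}{\frac{1}{- \frac{1215}{2}} \cdot 55} = \frac{1}{\left(- \frac{2}{1215}\right) 55} = \frac{1}{- \frac{22}{243}} = - \frac{243}{22}$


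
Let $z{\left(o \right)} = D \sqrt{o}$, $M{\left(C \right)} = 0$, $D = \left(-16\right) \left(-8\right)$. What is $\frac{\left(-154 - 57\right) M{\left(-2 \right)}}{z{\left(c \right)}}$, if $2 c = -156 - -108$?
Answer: $0$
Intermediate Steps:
$D = 128$
$c = -24$ ($c = \frac{-156 - -108}{2} = \frac{-156 + 108}{2} = \frac{1}{2} \left(-48\right) = -24$)
$z{\left(o \right)} = 128 \sqrt{o}$
$\frac{\left(-154 - 57\right) M{\left(-2 \right)}}{z{\left(c \right)}} = \frac{\left(-154 - 57\right) 0}{128 \sqrt{-24}} = \frac{\left(-211\right) 0}{128 \cdot 2 i \sqrt{6}} = \frac{0}{256 i \sqrt{6}} = 0 \left(- \frac{i \sqrt{6}}{1536}\right) = 0$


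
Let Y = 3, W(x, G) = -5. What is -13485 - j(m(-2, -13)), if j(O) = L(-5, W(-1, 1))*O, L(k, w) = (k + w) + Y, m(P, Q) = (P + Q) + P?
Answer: -13604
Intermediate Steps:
m(P, Q) = Q + 2*P
L(k, w) = 3 + k + w (L(k, w) = (k + w) + 3 = 3 + k + w)
j(O) = -7*O (j(O) = (3 - 5 - 5)*O = -7*O)
-13485 - j(m(-2, -13)) = -13485 - (-7)*(-13 + 2*(-2)) = -13485 - (-7)*(-13 - 4) = -13485 - (-7)*(-17) = -13485 - 1*119 = -13485 - 119 = -13604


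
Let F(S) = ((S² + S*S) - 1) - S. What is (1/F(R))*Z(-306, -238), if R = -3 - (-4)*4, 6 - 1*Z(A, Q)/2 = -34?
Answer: 20/81 ≈ 0.24691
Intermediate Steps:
Z(A, Q) = 80 (Z(A, Q) = 12 - 2*(-34) = 12 + 68 = 80)
R = 13 (R = -3 - 1*(-16) = -3 + 16 = 13)
F(S) = -1 - S + 2*S² (F(S) = ((S² + S²) - 1) - S = (2*S² - 1) - S = (-1 + 2*S²) - S = -1 - S + 2*S²)
(1/F(R))*Z(-306, -238) = (1/(-1 - 1*13 + 2*13²))*80 = (1/(-1 - 13 + 2*169))*80 = (1/(-1 - 13 + 338))*80 = (1/324)*80 = 20/81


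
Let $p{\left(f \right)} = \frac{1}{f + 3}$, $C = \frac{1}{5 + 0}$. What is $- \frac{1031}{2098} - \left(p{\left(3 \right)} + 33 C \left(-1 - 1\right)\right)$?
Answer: $\frac{197347}{15735} \approx 12.542$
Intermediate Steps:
$C = \frac{1}{5} \approx 0.2$
$p{\left(f \right)} = \frac{1}{3 + f}$
$- \frac{1031}{2098} - \left(p{\left(3 \right)} + 33 C \left(-1 - 1\right)\right) = - \frac{1031}{2098} - \left(\frac{1}{3 + 3} + 33 \frac{-1 - 1}{5}\right) = \left(-1031\right) \frac{1}{2098} - \left(\frac{1}{6} + 33 \cdot \frac{1}{5} \left(-2\right)\right) = - \frac{1031}{2098} - \left(\frac{1}{6} + 33 \left(- \frac{2}{5}\right)\right) = - \frac{1031}{2098} - \left(\frac{1}{6} - \frac{66}{5}\right) = - \frac{1031}{2098} - - \frac{391}{30} = - \frac{1031}{2098} + \frac{391}{30} = \frac{197347}{15735}$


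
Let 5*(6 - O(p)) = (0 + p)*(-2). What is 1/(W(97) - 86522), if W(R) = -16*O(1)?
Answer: -5/433122 ≈ -1.1544e-5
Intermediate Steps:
O(p) = 6 + 2*p/5 (O(p) = 6 - (0 + p)*(-2)/5 = 6 - p*(-2)/5 = 6 - (-2)*p/5 = 6 + 2*p/5)
W(R) = -512/5 (W(R) = -16*(6 + (⅖)*1) = -16*(6 + ⅖) = -16*32/5 = -512/5)
1/(W(97) - 86522) = 1/(-512/5 - 86522) = 1/(-433122/5) = -5/433122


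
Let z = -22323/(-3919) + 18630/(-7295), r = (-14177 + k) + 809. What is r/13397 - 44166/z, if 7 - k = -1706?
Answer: -1127799262968269/80234914337 ≈ -14056.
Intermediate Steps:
k = 1713 (k = 7 - 1*(-1706) = 7 + 1706 = 1713)
r = -11655 (r = (-14177 + 1713) + 809 = -12464 + 809 = -11655)
z = 17967063/5717821 (z = -22323*(-1/3919) + 18630*(-1/7295) = 22323/3919 - 3726/1459 = 17967063/5717821 ≈ 3.1423)
r/13397 - 44166/z = -11655/13397 - 44166/17967063/5717821 = -11655*1/13397 - 44166*5717821/17967063 = -11655/13397 - 84177760762/5989021 = -1127799262968269/80234914337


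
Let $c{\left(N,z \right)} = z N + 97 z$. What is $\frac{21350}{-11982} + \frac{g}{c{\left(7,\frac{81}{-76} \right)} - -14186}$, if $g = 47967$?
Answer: $\frac{2605241743}{1602161148} \approx 1.6261$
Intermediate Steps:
$c{\left(N,z \right)} = 97 z + N z$ ($c{\left(N,z \right)} = N z + 97 z = 97 z + N z$)
$\frac{21350}{-11982} + \frac{g}{c{\left(7,\frac{81}{-76} \right)} - -14186} = \frac{21350}{-11982} + \frac{47967}{\frac{81}{-76} \left(97 + 7\right) - -14186} = 21350 \left(- \frac{1}{11982}\right) + \frac{47967}{81 \left(- \frac{1}{76}\right) 104 + 14186} = - \frac{10675}{5991} + \frac{47967}{\left(- \frac{81}{76}\right) 104 + 14186} = - \frac{10675}{5991} + \frac{47967}{- \frac{2106}{19} + 14186} = - \frac{10675}{5991} + \frac{47967}{\frac{267428}{19}} = - \frac{10675}{5991} + 47967 \cdot \frac{19}{267428} = - \frac{10675}{5991} + \frac{911373}{267428} = \frac{2605241743}{1602161148}$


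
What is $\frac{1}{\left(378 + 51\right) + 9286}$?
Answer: $\frac{1}{9715} \approx 0.00010293$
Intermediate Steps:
$\frac{1}{\left(378 + 51\right) + 9286} = \frac{1}{429 + 9286} = \frac{1}{9715}$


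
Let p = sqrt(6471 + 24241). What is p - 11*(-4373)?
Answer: 48103 + 2*sqrt(7678) ≈ 48278.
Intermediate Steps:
p = 2*sqrt(7678) (p = sqrt(30712) = 2*sqrt(7678) ≈ 175.25)
p - 11*(-4373) = 2*sqrt(7678) - 11*(-4373) = 2*sqrt(7678) - 1*(-48103) = 2*sqrt(7678) + 48103 = 48103 + 2*sqrt(7678)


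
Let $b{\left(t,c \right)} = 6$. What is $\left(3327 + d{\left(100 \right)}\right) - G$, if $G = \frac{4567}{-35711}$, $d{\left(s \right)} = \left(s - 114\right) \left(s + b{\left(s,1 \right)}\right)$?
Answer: $\frac{65819940}{35711} \approx 1843.1$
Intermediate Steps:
$d{\left(s \right)} = \left(-114 + s\right) \left(6 + s\right)$ ($d{\left(s \right)} = \left(s - 114\right) \left(s + 6\right) = \left(-114 + s\right) \left(6 + s\right)$)
$G = - \frac{4567}{35711}$ ($G = 4567 \left(- \frac{1}{35711}\right) = - \frac{4567}{35711} \approx -0.12789$)
$\left(3327 + d{\left(100 \right)}\right) - G = \left(3327 - \left(11484 - 10000\right)\right) - - \frac{4567}{35711} = \left(3327 - 1484\right) + \frac{4567}{35711} = 1843 + \frac{4567}{35711} = \frac{65819940}{35711}$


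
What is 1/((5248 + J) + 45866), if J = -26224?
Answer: 1/24890 ≈ 4.0177e-5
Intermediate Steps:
1/((5248 + J) + 45866) = 1/((5248 - 26224) + 45866) = 1/(-20976 + 45866) = 1/24890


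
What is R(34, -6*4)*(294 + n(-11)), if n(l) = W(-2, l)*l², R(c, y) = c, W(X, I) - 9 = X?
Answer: 38794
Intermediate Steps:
W(X, I) = 9 + X
n(l) = 7*l² (n(l) = (9 - 2)*l² = 7*l²)
R(34, -6*4)*(294 + n(-11)) = 34*(294 + 7*(-11)²) = 34*(294 + 7*121) = 34*(294 + 847) = 34*1141 = 38794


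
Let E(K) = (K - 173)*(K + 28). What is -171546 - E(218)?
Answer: -182616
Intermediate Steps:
E(K) = (-173 + K)*(28 + K)
-171546 - E(218) = -171546 - (-4844 + 218² - 145*218) = -171546 - (-4844 + 47524 - 31610) = -171546 - 1*11070 = -171546 - 11070 = -182616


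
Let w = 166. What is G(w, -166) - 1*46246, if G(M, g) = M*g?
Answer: -73802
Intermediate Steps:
G(w, -166) - 1*46246 = 166*(-166) - 1*46246 = -27556 - 46246 = -73802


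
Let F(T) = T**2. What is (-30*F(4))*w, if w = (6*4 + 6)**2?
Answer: -432000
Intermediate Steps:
w = 900 (w = (24 + 6)**2 = 30**2 = 900)
(-30*F(4))*w = -30*4**2*900 = -30*16*900 = -480*900 = -432000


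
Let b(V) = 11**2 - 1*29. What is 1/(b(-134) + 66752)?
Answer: 1/66844 ≈ 1.4960e-5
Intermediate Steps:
b(V) = 92 (b(V) = 121 - 29 = 92)
1/(b(-134) + 66752) = 1/(92 + 66752) = 1/66844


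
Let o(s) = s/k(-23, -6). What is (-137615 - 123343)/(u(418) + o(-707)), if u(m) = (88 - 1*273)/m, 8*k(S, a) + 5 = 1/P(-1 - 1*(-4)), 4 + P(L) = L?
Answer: -327241332/1181549 ≈ -276.96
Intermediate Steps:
P(L) = -4 + L
k(S, a) = -¾ (k(S, a) = -5/8 + 1/(8*(-4 + (-1 - 1*(-4)))) = -5/8 + 1/(8*(-4 + (-1 + 4))) = -5/8 + 1/(8*(-4 + 3)) = -5/8 + (⅛)/(-1) = -5/8 + (⅛)*(-1) = -5/8 - ⅛ = -¾)
u(m) = -185/m (u(m) = (88 - 273)/m = -185/m)
o(s) = -4*s/3 (o(s) = s/(-¾) = s*(-4/3) = -4*s/3)
(-137615 - 123343)/(u(418) + o(-707)) = (-137615 - 123343)/(-185/418 - 4/3*(-707)) = -260958/(-185*1/418 + 2828/3) = -260958/(-185/418 + 2828/3) = -260958/1181549/1254 = -260958*1254/1181549 = -327241332/1181549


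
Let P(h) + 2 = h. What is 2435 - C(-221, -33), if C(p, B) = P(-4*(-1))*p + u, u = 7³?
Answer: 2534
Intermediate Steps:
P(h) = -2 + h
u = 343
C(p, B) = 343 + 2*p (C(p, B) = (-2 - 4*(-1))*p + 343 = (-2 + 4)*p + 343 = 2*p + 343 = 343 + 2*p)
2435 - C(-221, -33) = 2435 - (343 + 2*(-221)) = 2435 - (343 - 442) = 2435 - 1*(-99) = 2435 + 99 = 2534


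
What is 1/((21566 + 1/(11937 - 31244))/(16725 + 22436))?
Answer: 756081427/416374761 ≈ 1.8159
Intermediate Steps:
1/((21566 + 1/(11937 - 31244))/(16725 + 22436)) = 1/((21566 + 1/(-19307))/39161) = 1/((21566 - 1/19307)*(1/39161)) = 1/((416374761/19307)*(1/39161)) = 1/(416374761/756081427) = 756081427/416374761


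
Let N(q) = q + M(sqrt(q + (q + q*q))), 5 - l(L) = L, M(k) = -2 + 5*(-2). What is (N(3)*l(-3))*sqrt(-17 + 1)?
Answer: -288*I ≈ -288.0*I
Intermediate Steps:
M(k) = -12 (M(k) = -2 - 10 = -12)
l(L) = 5 - L
N(q) = -12 + q (N(q) = q - 12 = -12 + q)
(N(3)*l(-3))*sqrt(-17 + 1) = ((-12 + 3)*(5 - 1*(-3)))*sqrt(-17 + 1) = (-9*(5 + 3))*sqrt(-16) = (-9*8)*(4*I) = -288*I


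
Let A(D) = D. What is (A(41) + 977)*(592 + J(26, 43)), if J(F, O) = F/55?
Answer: 33172548/55 ≈ 6.0314e+5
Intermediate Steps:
J(F, O) = F/55 (J(F, O) = F*(1/55) = F/55)
(A(41) + 977)*(592 + J(26, 43)) = (41 + 977)*(592 + (1/55)*26) = 1018*(592 + 26/55) = 1018*(32586/55) = 33172548/55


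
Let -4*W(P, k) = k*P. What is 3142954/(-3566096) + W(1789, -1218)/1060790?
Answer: -347845398653/945719743960 ≈ -0.36781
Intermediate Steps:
W(P, k) = -P*k/4 (W(P, k) = -k*P/4 = -P*k/4)
3142954/(-3566096) + W(1789, -1218)/1060790 = 3142954/(-3566096) - 1/4*1789*(-1218)/1060790 = 3142954*(-1/3566096) + (1089501/2)*(1/1060790) = -1571477/1783048 + 1089501/2121580 = -347845398653/945719743960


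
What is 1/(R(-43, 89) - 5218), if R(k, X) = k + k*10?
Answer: -1/5691 ≈ -0.00017572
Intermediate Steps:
R(k, X) = 11*k (R(k, X) = k + 10*k = 11*k)
1/(R(-43, 89) - 5218) = 1/(11*(-43) - 5218) = 1/(-473 - 5218) = 1/(-5691) = -1/5691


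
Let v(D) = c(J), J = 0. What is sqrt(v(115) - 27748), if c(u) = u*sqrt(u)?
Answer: 2*I*sqrt(6937) ≈ 166.58*I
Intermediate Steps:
c(u) = u**(3/2)
v(D) = 0 (v(D) = 0**(3/2) = 0)
sqrt(v(115) - 27748) = sqrt(0 - 27748) = sqrt(-27748) = 2*I*sqrt(6937)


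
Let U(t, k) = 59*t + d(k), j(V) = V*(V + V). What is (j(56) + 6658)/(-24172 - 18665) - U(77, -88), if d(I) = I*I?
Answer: -175450383/14279 ≈ -12287.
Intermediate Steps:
d(I) = I²
j(V) = 2*V² (j(V) = V*(2*V) = 2*V²)
U(t, k) = k² + 59*t (U(t, k) = 59*t + k² = k² + 59*t)
(j(56) + 6658)/(-24172 - 18665) - U(77, -88) = (2*56² + 6658)/(-24172 - 18665) - ((-88)² + 59*77) = (2*3136 + 6658)/(-42837) - (7744 + 4543) = (6272 + 6658)*(-1/42837) - 1*12287 = 12930*(-1/42837) - 12287 = -4310/14279 - 12287 = -175450383/14279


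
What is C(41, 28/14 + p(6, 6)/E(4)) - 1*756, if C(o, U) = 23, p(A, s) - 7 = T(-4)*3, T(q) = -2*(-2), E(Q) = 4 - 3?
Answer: -733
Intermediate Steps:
E(Q) = 1
T(q) = 4
p(A, s) = 19 (p(A, s) = 7 + 4*3 = 7 + 12 = 19)
C(41, 28/14 + p(6, 6)/E(4)) - 1*756 = 23 - 1*756 = 23 - 756 = -733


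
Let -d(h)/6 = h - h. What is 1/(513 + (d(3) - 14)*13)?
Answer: 1/331 ≈ 0.0030211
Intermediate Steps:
d(h) = 0 (d(h) = -6*(h - h) = -6*0 = 0)
1/(513 + (d(3) - 14)*13) = 1/(513 + (0 - 14)*13) = 1/(513 - 14*13) = 1/(513 - 182) = 1/331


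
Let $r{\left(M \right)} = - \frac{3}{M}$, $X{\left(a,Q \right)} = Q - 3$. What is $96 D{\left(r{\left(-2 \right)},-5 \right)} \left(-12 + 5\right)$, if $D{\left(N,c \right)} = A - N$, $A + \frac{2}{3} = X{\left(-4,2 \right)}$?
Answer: $2128$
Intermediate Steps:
$X{\left(a,Q \right)} = -3 + Q$ ($X{\left(a,Q \right)} = Q - 3 = -3 + Q$)
$A = - \frac{5}{3}$ ($A = - \frac{2}{3} + \left(-3 + 2\right) = - \frac{2}{3} - 1 = - \frac{5}{3} \approx -1.6667$)
$D{\left(N,c \right)} = - \frac{5}{3} - N$
$96 D{\left(r{\left(-2 \right)},-5 \right)} \left(-12 + 5\right) = 96 \left(- \frac{5}{3} - - \frac{3}{-2}\right) \left(-12 + 5\right) = 96 \left(- \frac{5}{3} - \left(-3\right) \left(- \frac{1}{2}\right)\right) \left(-7\right) = 96 \left(- \frac{5}{3} - \frac{3}{2}\right) \left(-7\right) = 96 \left(\left(- \frac{19}{6}\right) \left(-7\right)\right) = 96 \cdot \frac{133}{6} = 2128$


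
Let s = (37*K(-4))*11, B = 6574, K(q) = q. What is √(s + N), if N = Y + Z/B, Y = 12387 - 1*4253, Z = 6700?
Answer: 6*√1952895449/3287 ≈ 80.666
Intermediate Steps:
Y = 8134 (Y = 12387 - 4253 = 8134)
N = 26739808/3287 (N = 8134 + 6700/6574 = 8134 + 6700*(1/6574) = 8134 + 3350/3287 = 26739808/3287 ≈ 8135.0)
s = -1628 (s = (37*(-4))*11 = -148*11 = -1628)
√(s + N) = √(-1628 + 26739808/3287) = √(21388572/3287) = 6*√1952895449/3287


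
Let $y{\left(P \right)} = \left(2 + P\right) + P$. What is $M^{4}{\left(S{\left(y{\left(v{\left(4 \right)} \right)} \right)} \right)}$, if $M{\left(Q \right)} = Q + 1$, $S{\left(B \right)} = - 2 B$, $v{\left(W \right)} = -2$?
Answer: $625$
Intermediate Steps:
$y{\left(P \right)} = 2 + 2 P$
$M{\left(Q \right)} = 1 + Q$
$M^{4}{\left(S{\left(y{\left(v{\left(4 \right)} \right)} \right)} \right)} = \left(1 - 2 \left(2 + 2 \left(-2\right)\right)\right)^{4} = \left(1 - 2 \left(2 - 4\right)\right)^{4} = \left(1 - -4\right)^{4} = \left(1 + 4\right)^{4} = 5^{4} = 625$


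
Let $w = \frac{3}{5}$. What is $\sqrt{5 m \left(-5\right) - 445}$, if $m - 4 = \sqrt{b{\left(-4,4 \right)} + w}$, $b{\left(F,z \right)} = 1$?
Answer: $\sqrt{-545 - 10 \sqrt{10}} \approx 24.013 i$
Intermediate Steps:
$w = \frac{3}{5}$ ($w = 3 \cdot \frac{1}{5} = \frac{3}{5} \approx 0.6$)
$m = 4 + \frac{2 \sqrt{10}}{5}$ ($m = 4 + \sqrt{1 + \frac{3}{5}} = 4 + \sqrt{\frac{8}{5}} = 4 + \frac{2 \sqrt{10}}{5} \approx 5.2649$)
$\sqrt{5 m \left(-5\right) - 445} = \sqrt{5 \left(4 + \frac{2 \sqrt{10}}{5}\right) \left(-5\right) - 445} = \sqrt{\left(20 + 2 \sqrt{10}\right) \left(-5\right) - 445} = \sqrt{\left(-100 - 10 \sqrt{10}\right) - 445} = \sqrt{-545 - 10 \sqrt{10}}$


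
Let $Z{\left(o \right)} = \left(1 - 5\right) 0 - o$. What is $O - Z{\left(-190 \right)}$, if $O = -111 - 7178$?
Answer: $-7479$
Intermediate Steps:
$O = -7289$ ($O = -111 - 7178 = -7289$)
$Z{\left(o \right)} = - o$ ($Z{\left(o \right)} = \left(-4\right) 0 - o = 0 - o = - o$)
$O - Z{\left(-190 \right)} = -7289 - \left(-1\right) \left(-190\right) = -7289 - 190 = -7479$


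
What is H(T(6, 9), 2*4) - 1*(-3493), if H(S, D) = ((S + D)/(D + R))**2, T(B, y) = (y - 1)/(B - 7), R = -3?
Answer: 3493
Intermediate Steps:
T(B, y) = (-1 + y)/(-7 + B)
H(S, D) = (D + S)**2/(-3 + D)**2 (H(S, D) = ((S + D)/(D - 3))**2 = ((D + S)/(-3 + D))**2 = (D + S)**2/(-3 + D)**2)
H(T(6, 9), 2*4) - 1*(-3493) = (2*4 + (-1 + 9)/(-7 + 6))**2/(-3 + 2*4)**2 - 1*(-3493) = (8 + 8/(-1))**2/(-3 + 8)**2 + 3493 = (8 - 1*8)**2/5**2 + 3493 = (8 - 8)**2/25 + 3493 = (1/25)*0**2 + 3493 = (1/25)*0 + 3493 = 0 + 3493 = 3493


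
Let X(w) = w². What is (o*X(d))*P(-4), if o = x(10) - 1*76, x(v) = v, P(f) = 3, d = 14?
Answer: -38808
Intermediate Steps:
o = -66 (o = 10 - 1*76 = 10 - 76 = -66)
(o*X(d))*P(-4) = -66*14²*3 = -66*196*3 = -12936*3 = -38808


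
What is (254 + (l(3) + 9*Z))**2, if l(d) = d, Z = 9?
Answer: 114244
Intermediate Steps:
(254 + (l(3) + 9*Z))**2 = (254 + (3 + 9*9))**2 = (254 + (3 + 81))**2 = (254 + 84)**2 = 338**2 = 114244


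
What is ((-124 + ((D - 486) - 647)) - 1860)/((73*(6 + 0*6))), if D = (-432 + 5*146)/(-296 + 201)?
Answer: -296413/41610 ≈ -7.1236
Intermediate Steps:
D = -298/95 (D = (-432 + 730)/(-95) = 298*(-1/95) = -298/95 ≈ -3.1368)
((-124 + ((D - 486) - 647)) - 1860)/((73*(6 + 0*6))) = ((-124 + ((-298/95 - 486) - 647)) - 1860)/((73*(6 + 0*6))) = ((-124 + (-46468/95 - 647)) - 1860)/((73*(6 + 0))) = ((-124 - 107933/95) - 1860)/((73*6)) = (-119713/95 - 1860)/438 = -296413/95*1/438 = -296413/41610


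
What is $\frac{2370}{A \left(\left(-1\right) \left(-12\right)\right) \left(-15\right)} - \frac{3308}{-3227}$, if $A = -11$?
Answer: $\frac{473261}{212982} \approx 2.2221$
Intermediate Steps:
$\frac{2370}{A \left(\left(-1\right) \left(-12\right)\right) \left(-15\right)} - \frac{3308}{-3227} = \frac{2370}{- 11 \left(\left(-1\right) \left(-12\right)\right) \left(-15\right)} - \frac{3308}{-3227} = \frac{2370}{\left(-11\right) 12 \left(-15\right)} - - \frac{3308}{3227} = \frac{2370}{\left(-132\right) \left(-15\right)} + \frac{3308}{3227} = \frac{2370}{1980} + \frac{3308}{3227} = 2370 \cdot \frac{1}{1980} + \frac{3308}{3227} = \frac{79}{66} + \frac{3308}{3227} = \frac{473261}{212982}$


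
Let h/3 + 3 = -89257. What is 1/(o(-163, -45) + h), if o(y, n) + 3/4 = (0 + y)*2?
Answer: -4/1072427 ≈ -3.7299e-6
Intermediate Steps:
h = -267780 (h = -9 + 3*(-89257) = -9 - 267771 = -267780)
o(y, n) = -¾ + 2*y (o(y, n) = -¾ + (0 + y)*2 = -¾ + y*2 = -¾ + 2*y)
1/(o(-163, -45) + h) = 1/((-¾ + 2*(-163)) - 267780) = 1/((-¾ - 326) - 267780) = 1/(-1307/4 - 267780) = 1/(-1072427/4) = -4/1072427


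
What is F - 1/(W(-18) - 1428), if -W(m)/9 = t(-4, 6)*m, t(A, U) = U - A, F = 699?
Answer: 134207/192 ≈ 699.00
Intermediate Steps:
W(m) = -90*m (W(m) = -9*(6 - 1*(-4))*m = -9*(6 + 4)*m = -90*m)
F - 1/(W(-18) - 1428) = 699 - 1/(-90*(-18) - 1428) = 699 - 1/(1620 - 1428) = 699 - 1/192 = 134207/192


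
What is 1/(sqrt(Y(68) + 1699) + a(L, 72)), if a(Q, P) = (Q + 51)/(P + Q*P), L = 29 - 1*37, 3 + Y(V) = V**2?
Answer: 21672/1605379271 + 1016064*sqrt(395)/1605379271 ≈ 0.012592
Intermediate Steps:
Y(V) = -3 + V**2
L = -8 (L = 29 - 37 = -8)
a(Q, P) = (51 + Q)/(P + P*Q)
1/(sqrt(Y(68) + 1699) + a(L, 72)) = 1/(sqrt((-3 + 68**2) + 1699) + (51 - 8)/(72*(1 - 8))) = 1/(sqrt((-3 + 4624) + 1699) + (1/72)*43/(-7)) = 1/(sqrt(4621 + 1699) + (1/72)*(-1/7)*43) = 1/(sqrt(6320) - 43/504) = 1/(4*sqrt(395) - 43/504) = 1/(-43/504 + 4*sqrt(395))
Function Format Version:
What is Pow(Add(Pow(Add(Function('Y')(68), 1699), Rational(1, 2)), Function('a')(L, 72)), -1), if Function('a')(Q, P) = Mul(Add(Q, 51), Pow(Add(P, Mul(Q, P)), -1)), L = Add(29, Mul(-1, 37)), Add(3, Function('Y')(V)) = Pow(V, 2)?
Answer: Add(Rational(21672, 1605379271), Mul(Rational(1016064, 1605379271), Pow(395, Rational(1, 2)))) ≈ 0.012592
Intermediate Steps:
Function('Y')(V) = Add(-3, Pow(V, 2))
L = -8 (L = Add(29, -37) = -8)
Function('a')(Q, P) = Mul(Pow(Add(P, Mul(P, Q)), -1), Add(51, Q)) (Function('a')(Q, P) = Mul(Add(51, Q), Pow(Add(P, Mul(P, Q)), -1)) = Mul(Pow(Add(P, Mul(P, Q)), -1), Add(51, Q)))
Pow(Add(Pow(Add(Function('Y')(68), 1699), Rational(1, 2)), Function('a')(L, 72)), -1) = Pow(Add(Pow(Add(Add(-3, Pow(68, 2)), 1699), Rational(1, 2)), Mul(Pow(72, -1), Pow(Add(1, -8), -1), Add(51, -8))), -1) = Pow(Add(Pow(Add(Add(-3, 4624), 1699), Rational(1, 2)), Mul(Rational(1, 72), Pow(-7, -1), 43)), -1) = Pow(Add(Pow(Add(4621, 1699), Rational(1, 2)), Mul(Rational(1, 72), Rational(-1, 7), 43)), -1) = Pow(Add(Pow(6320, Rational(1, 2)), Rational(-43, 504)), -1) = Pow(Add(Mul(4, Pow(395, Rational(1, 2))), Rational(-43, 504)), -1) = Pow(Add(Rational(-43, 504), Mul(4, Pow(395, Rational(1, 2)))), -1)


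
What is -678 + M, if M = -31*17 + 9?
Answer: -1196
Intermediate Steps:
M = -518 (M = -527 + 9 = -518)
-678 + M = -678 - 518 = -1196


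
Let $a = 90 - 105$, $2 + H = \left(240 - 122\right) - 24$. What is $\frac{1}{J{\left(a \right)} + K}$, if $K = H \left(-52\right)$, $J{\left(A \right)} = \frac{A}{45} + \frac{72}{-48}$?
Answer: $- \frac{6}{28715} \approx -0.00020895$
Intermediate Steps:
$H = 92$ ($H = -2 + \left(\left(240 - 122\right) - 24\right) = -2 + \left(118 - 24\right) = -2 + 94 = 92$)
$a = -15$ ($a = 90 - 105 = -15$)
$J{\left(A \right)} = - \frac{3}{2} + \frac{A}{45}$ ($J{\left(A \right)} = A \frac{1}{45} + 72 \left(- \frac{1}{48}\right) = \frac{A}{45} - \frac{3}{2} = - \frac{3}{2} + \frac{A}{45}$)
$K = -4784$ ($K = 92 \left(-52\right) = -4784$)
$\frac{1}{J{\left(a \right)} + K} = \frac{1}{\left(- \frac{3}{2} + \frac{1}{45} \left(-15\right)\right) - 4784} = \frac{1}{\left(- \frac{3}{2} - \frac{1}{3}\right) - 4784} = \frac{1}{- \frac{11}{6} - 4784} = \frac{1}{- \frac{28715}{6}} = - \frac{6}{28715}$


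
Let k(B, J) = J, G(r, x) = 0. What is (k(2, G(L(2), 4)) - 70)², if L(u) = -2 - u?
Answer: 4900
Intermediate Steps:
(k(2, G(L(2), 4)) - 70)² = (0 - 70)² = (-70)² = 4900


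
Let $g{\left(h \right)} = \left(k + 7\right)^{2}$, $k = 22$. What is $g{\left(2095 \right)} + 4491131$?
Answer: $4491972$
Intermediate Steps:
$g{\left(h \right)} = 841$ ($g{\left(h \right)} = \left(22 + 7\right)^{2} = 29^{2} = 841$)
$g{\left(2095 \right)} + 4491131 = 841 + 4491131 = 4491972$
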